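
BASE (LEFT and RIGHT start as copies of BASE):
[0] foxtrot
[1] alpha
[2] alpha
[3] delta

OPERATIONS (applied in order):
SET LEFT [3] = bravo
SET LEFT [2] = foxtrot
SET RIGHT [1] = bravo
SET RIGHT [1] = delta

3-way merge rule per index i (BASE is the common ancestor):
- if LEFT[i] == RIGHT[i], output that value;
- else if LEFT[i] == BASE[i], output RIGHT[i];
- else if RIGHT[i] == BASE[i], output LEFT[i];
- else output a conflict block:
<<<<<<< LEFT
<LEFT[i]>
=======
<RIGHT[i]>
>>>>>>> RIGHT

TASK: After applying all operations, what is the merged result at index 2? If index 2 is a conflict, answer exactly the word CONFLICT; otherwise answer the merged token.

Answer: foxtrot

Derivation:
Final LEFT:  [foxtrot, alpha, foxtrot, bravo]
Final RIGHT: [foxtrot, delta, alpha, delta]
i=0: L=foxtrot R=foxtrot -> agree -> foxtrot
i=1: L=alpha=BASE, R=delta -> take RIGHT -> delta
i=2: L=foxtrot, R=alpha=BASE -> take LEFT -> foxtrot
i=3: L=bravo, R=delta=BASE -> take LEFT -> bravo
Index 2 -> foxtrot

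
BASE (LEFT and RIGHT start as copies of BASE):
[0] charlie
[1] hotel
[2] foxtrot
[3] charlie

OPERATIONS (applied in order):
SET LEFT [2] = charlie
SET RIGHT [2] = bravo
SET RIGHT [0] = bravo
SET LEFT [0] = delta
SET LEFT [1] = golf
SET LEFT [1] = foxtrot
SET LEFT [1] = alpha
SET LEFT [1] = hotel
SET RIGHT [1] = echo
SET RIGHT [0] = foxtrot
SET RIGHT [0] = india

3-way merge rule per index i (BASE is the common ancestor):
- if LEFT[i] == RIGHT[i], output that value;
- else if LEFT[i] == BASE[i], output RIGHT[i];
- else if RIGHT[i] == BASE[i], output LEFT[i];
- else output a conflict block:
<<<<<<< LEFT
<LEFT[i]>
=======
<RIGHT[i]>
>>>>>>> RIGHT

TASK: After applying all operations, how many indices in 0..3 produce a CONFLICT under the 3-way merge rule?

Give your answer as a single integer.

Final LEFT:  [delta, hotel, charlie, charlie]
Final RIGHT: [india, echo, bravo, charlie]
i=0: BASE=charlie L=delta R=india all differ -> CONFLICT
i=1: L=hotel=BASE, R=echo -> take RIGHT -> echo
i=2: BASE=foxtrot L=charlie R=bravo all differ -> CONFLICT
i=3: L=charlie R=charlie -> agree -> charlie
Conflict count: 2

Answer: 2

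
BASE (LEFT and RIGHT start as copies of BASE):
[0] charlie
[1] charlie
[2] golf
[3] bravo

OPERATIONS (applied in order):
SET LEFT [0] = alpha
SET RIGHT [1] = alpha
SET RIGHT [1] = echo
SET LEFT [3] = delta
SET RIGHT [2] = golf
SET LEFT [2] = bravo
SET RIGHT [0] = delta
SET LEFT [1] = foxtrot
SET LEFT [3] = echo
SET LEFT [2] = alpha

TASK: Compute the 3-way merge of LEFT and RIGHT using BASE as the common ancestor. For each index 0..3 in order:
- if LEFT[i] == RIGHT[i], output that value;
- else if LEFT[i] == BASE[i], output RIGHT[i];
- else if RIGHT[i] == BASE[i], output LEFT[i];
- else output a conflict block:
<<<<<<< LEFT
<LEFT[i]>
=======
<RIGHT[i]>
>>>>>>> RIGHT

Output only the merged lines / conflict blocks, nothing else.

Answer: <<<<<<< LEFT
alpha
=======
delta
>>>>>>> RIGHT
<<<<<<< LEFT
foxtrot
=======
echo
>>>>>>> RIGHT
alpha
echo

Derivation:
Final LEFT:  [alpha, foxtrot, alpha, echo]
Final RIGHT: [delta, echo, golf, bravo]
i=0: BASE=charlie L=alpha R=delta all differ -> CONFLICT
i=1: BASE=charlie L=foxtrot R=echo all differ -> CONFLICT
i=2: L=alpha, R=golf=BASE -> take LEFT -> alpha
i=3: L=echo, R=bravo=BASE -> take LEFT -> echo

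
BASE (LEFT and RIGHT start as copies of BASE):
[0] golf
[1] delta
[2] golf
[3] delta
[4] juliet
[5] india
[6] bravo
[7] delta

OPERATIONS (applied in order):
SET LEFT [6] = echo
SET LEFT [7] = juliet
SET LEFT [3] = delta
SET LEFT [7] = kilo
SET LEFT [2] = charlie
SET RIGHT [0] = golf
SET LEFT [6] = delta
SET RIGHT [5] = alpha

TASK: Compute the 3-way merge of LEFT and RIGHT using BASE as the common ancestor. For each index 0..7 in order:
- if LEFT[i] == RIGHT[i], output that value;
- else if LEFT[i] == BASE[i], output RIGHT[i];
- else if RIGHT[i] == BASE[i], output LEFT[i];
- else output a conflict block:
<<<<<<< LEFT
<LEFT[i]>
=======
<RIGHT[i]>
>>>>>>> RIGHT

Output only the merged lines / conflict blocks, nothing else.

Answer: golf
delta
charlie
delta
juliet
alpha
delta
kilo

Derivation:
Final LEFT:  [golf, delta, charlie, delta, juliet, india, delta, kilo]
Final RIGHT: [golf, delta, golf, delta, juliet, alpha, bravo, delta]
i=0: L=golf R=golf -> agree -> golf
i=1: L=delta R=delta -> agree -> delta
i=2: L=charlie, R=golf=BASE -> take LEFT -> charlie
i=3: L=delta R=delta -> agree -> delta
i=4: L=juliet R=juliet -> agree -> juliet
i=5: L=india=BASE, R=alpha -> take RIGHT -> alpha
i=6: L=delta, R=bravo=BASE -> take LEFT -> delta
i=7: L=kilo, R=delta=BASE -> take LEFT -> kilo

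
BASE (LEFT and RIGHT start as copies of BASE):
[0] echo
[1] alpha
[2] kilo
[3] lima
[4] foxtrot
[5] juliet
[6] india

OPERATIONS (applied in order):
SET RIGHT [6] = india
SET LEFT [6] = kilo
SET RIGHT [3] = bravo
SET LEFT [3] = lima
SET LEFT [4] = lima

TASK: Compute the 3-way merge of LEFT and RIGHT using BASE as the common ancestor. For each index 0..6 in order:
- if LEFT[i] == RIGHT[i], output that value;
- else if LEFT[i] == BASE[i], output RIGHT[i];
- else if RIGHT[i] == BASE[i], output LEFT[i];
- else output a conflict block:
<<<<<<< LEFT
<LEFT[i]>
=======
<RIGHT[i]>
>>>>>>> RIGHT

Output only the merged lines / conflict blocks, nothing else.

Answer: echo
alpha
kilo
bravo
lima
juliet
kilo

Derivation:
Final LEFT:  [echo, alpha, kilo, lima, lima, juliet, kilo]
Final RIGHT: [echo, alpha, kilo, bravo, foxtrot, juliet, india]
i=0: L=echo R=echo -> agree -> echo
i=1: L=alpha R=alpha -> agree -> alpha
i=2: L=kilo R=kilo -> agree -> kilo
i=3: L=lima=BASE, R=bravo -> take RIGHT -> bravo
i=4: L=lima, R=foxtrot=BASE -> take LEFT -> lima
i=5: L=juliet R=juliet -> agree -> juliet
i=6: L=kilo, R=india=BASE -> take LEFT -> kilo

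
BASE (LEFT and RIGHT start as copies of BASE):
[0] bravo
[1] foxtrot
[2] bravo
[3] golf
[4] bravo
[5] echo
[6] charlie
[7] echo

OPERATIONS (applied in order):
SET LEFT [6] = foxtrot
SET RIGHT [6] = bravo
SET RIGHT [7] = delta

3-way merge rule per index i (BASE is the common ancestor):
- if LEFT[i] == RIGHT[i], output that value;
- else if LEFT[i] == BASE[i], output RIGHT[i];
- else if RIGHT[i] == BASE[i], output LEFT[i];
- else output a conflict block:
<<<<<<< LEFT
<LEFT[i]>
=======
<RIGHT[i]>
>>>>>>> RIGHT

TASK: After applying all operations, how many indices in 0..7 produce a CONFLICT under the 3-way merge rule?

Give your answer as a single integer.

Answer: 1

Derivation:
Final LEFT:  [bravo, foxtrot, bravo, golf, bravo, echo, foxtrot, echo]
Final RIGHT: [bravo, foxtrot, bravo, golf, bravo, echo, bravo, delta]
i=0: L=bravo R=bravo -> agree -> bravo
i=1: L=foxtrot R=foxtrot -> agree -> foxtrot
i=2: L=bravo R=bravo -> agree -> bravo
i=3: L=golf R=golf -> agree -> golf
i=4: L=bravo R=bravo -> agree -> bravo
i=5: L=echo R=echo -> agree -> echo
i=6: BASE=charlie L=foxtrot R=bravo all differ -> CONFLICT
i=7: L=echo=BASE, R=delta -> take RIGHT -> delta
Conflict count: 1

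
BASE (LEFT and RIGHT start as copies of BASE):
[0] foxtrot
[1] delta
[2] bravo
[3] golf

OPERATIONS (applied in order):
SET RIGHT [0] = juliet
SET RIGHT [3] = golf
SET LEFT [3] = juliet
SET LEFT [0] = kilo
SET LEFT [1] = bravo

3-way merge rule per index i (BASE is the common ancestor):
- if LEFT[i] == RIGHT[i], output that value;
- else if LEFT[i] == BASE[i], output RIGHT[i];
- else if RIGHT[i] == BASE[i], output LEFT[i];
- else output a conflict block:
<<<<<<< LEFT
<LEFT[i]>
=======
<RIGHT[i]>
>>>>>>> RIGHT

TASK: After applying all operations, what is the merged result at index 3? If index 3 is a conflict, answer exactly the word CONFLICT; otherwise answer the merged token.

Answer: juliet

Derivation:
Final LEFT:  [kilo, bravo, bravo, juliet]
Final RIGHT: [juliet, delta, bravo, golf]
i=0: BASE=foxtrot L=kilo R=juliet all differ -> CONFLICT
i=1: L=bravo, R=delta=BASE -> take LEFT -> bravo
i=2: L=bravo R=bravo -> agree -> bravo
i=3: L=juliet, R=golf=BASE -> take LEFT -> juliet
Index 3 -> juliet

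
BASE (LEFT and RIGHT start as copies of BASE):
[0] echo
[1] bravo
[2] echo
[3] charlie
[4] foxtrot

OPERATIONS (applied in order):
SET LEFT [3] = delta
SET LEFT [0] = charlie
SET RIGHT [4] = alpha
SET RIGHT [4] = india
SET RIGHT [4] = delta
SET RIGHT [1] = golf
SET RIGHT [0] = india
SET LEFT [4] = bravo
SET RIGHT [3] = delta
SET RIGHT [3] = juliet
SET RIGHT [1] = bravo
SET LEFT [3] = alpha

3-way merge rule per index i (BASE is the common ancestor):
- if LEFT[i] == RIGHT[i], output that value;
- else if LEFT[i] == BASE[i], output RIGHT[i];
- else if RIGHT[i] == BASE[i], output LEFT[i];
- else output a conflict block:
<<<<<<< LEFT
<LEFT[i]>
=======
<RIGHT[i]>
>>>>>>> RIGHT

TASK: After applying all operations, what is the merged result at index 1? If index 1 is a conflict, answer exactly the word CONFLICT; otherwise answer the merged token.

Answer: bravo

Derivation:
Final LEFT:  [charlie, bravo, echo, alpha, bravo]
Final RIGHT: [india, bravo, echo, juliet, delta]
i=0: BASE=echo L=charlie R=india all differ -> CONFLICT
i=1: L=bravo R=bravo -> agree -> bravo
i=2: L=echo R=echo -> agree -> echo
i=3: BASE=charlie L=alpha R=juliet all differ -> CONFLICT
i=4: BASE=foxtrot L=bravo R=delta all differ -> CONFLICT
Index 1 -> bravo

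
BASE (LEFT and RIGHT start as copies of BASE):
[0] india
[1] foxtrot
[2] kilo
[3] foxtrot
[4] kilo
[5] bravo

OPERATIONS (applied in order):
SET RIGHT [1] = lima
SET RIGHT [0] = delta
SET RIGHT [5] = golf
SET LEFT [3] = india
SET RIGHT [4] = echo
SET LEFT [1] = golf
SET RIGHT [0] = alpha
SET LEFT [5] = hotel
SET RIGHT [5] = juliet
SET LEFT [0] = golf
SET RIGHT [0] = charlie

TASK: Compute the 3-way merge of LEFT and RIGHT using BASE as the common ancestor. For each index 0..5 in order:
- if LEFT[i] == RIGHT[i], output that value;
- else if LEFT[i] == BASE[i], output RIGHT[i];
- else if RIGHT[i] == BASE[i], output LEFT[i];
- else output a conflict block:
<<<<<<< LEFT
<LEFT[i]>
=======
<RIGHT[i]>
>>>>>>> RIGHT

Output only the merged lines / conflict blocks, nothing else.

Answer: <<<<<<< LEFT
golf
=======
charlie
>>>>>>> RIGHT
<<<<<<< LEFT
golf
=======
lima
>>>>>>> RIGHT
kilo
india
echo
<<<<<<< LEFT
hotel
=======
juliet
>>>>>>> RIGHT

Derivation:
Final LEFT:  [golf, golf, kilo, india, kilo, hotel]
Final RIGHT: [charlie, lima, kilo, foxtrot, echo, juliet]
i=0: BASE=india L=golf R=charlie all differ -> CONFLICT
i=1: BASE=foxtrot L=golf R=lima all differ -> CONFLICT
i=2: L=kilo R=kilo -> agree -> kilo
i=3: L=india, R=foxtrot=BASE -> take LEFT -> india
i=4: L=kilo=BASE, R=echo -> take RIGHT -> echo
i=5: BASE=bravo L=hotel R=juliet all differ -> CONFLICT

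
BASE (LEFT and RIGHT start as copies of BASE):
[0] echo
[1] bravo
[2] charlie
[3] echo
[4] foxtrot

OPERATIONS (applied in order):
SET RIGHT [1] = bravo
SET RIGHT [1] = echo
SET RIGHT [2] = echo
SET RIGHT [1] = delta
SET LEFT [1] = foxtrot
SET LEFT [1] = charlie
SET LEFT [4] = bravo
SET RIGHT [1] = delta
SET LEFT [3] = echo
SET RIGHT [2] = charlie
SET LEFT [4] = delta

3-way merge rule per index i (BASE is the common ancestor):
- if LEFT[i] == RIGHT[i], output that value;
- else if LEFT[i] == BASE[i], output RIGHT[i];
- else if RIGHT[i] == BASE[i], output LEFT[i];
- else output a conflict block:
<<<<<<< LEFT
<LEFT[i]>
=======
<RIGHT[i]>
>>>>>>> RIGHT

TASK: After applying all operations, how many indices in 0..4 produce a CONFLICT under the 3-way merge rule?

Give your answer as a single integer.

Answer: 1

Derivation:
Final LEFT:  [echo, charlie, charlie, echo, delta]
Final RIGHT: [echo, delta, charlie, echo, foxtrot]
i=0: L=echo R=echo -> agree -> echo
i=1: BASE=bravo L=charlie R=delta all differ -> CONFLICT
i=2: L=charlie R=charlie -> agree -> charlie
i=3: L=echo R=echo -> agree -> echo
i=4: L=delta, R=foxtrot=BASE -> take LEFT -> delta
Conflict count: 1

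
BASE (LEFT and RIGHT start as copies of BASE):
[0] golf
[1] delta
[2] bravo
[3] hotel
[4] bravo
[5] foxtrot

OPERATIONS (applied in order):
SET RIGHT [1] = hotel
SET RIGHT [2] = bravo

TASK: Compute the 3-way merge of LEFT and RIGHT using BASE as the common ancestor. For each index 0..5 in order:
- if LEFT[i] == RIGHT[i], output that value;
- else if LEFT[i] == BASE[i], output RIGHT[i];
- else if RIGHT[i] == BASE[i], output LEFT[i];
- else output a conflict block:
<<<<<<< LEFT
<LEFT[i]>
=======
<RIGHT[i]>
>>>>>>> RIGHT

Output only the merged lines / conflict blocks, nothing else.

Final LEFT:  [golf, delta, bravo, hotel, bravo, foxtrot]
Final RIGHT: [golf, hotel, bravo, hotel, bravo, foxtrot]
i=0: L=golf R=golf -> agree -> golf
i=1: L=delta=BASE, R=hotel -> take RIGHT -> hotel
i=2: L=bravo R=bravo -> agree -> bravo
i=3: L=hotel R=hotel -> agree -> hotel
i=4: L=bravo R=bravo -> agree -> bravo
i=5: L=foxtrot R=foxtrot -> agree -> foxtrot

Answer: golf
hotel
bravo
hotel
bravo
foxtrot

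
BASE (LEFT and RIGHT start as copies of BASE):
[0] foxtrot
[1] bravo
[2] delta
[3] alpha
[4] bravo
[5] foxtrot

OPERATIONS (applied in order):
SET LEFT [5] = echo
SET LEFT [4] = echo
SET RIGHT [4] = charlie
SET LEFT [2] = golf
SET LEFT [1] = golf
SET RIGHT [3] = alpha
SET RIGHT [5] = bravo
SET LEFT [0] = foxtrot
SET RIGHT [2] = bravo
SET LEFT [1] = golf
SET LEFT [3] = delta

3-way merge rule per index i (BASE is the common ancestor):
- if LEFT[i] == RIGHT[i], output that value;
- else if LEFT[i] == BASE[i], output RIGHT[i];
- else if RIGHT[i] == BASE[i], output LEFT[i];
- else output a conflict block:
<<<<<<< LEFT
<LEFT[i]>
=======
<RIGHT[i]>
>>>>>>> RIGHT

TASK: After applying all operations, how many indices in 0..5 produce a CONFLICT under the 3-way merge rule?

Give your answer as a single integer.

Answer: 3

Derivation:
Final LEFT:  [foxtrot, golf, golf, delta, echo, echo]
Final RIGHT: [foxtrot, bravo, bravo, alpha, charlie, bravo]
i=0: L=foxtrot R=foxtrot -> agree -> foxtrot
i=1: L=golf, R=bravo=BASE -> take LEFT -> golf
i=2: BASE=delta L=golf R=bravo all differ -> CONFLICT
i=3: L=delta, R=alpha=BASE -> take LEFT -> delta
i=4: BASE=bravo L=echo R=charlie all differ -> CONFLICT
i=5: BASE=foxtrot L=echo R=bravo all differ -> CONFLICT
Conflict count: 3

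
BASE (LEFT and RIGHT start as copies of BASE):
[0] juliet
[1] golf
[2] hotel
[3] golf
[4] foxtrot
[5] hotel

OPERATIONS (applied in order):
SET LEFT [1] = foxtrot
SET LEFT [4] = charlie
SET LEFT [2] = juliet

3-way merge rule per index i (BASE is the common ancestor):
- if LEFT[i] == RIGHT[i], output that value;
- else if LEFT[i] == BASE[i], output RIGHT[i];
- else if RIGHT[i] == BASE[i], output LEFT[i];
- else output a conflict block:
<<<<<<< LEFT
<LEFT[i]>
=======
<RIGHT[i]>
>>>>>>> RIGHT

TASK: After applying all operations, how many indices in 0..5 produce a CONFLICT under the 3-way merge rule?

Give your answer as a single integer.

Answer: 0

Derivation:
Final LEFT:  [juliet, foxtrot, juliet, golf, charlie, hotel]
Final RIGHT: [juliet, golf, hotel, golf, foxtrot, hotel]
i=0: L=juliet R=juliet -> agree -> juliet
i=1: L=foxtrot, R=golf=BASE -> take LEFT -> foxtrot
i=2: L=juliet, R=hotel=BASE -> take LEFT -> juliet
i=3: L=golf R=golf -> agree -> golf
i=4: L=charlie, R=foxtrot=BASE -> take LEFT -> charlie
i=5: L=hotel R=hotel -> agree -> hotel
Conflict count: 0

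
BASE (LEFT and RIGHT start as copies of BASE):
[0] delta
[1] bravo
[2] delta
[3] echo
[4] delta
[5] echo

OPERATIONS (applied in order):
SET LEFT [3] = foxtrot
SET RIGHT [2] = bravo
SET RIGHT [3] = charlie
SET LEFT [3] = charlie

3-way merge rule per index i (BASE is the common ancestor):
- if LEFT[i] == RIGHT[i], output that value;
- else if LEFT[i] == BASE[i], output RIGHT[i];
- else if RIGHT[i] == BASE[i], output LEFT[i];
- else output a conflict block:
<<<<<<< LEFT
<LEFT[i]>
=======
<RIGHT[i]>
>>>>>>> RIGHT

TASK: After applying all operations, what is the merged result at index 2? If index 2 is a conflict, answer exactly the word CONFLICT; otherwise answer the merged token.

Final LEFT:  [delta, bravo, delta, charlie, delta, echo]
Final RIGHT: [delta, bravo, bravo, charlie, delta, echo]
i=0: L=delta R=delta -> agree -> delta
i=1: L=bravo R=bravo -> agree -> bravo
i=2: L=delta=BASE, R=bravo -> take RIGHT -> bravo
i=3: L=charlie R=charlie -> agree -> charlie
i=4: L=delta R=delta -> agree -> delta
i=5: L=echo R=echo -> agree -> echo
Index 2 -> bravo

Answer: bravo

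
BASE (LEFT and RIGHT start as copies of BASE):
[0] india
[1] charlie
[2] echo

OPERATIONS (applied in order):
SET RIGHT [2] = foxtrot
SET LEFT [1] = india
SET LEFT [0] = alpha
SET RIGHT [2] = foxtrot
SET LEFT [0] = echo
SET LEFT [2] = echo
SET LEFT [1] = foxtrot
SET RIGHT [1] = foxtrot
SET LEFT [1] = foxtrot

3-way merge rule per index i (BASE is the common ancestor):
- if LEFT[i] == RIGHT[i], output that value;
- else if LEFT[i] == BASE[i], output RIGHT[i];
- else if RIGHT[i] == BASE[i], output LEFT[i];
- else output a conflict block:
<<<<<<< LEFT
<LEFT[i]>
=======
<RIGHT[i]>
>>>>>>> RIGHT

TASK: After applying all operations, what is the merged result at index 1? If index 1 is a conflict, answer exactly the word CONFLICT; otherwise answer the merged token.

Answer: foxtrot

Derivation:
Final LEFT:  [echo, foxtrot, echo]
Final RIGHT: [india, foxtrot, foxtrot]
i=0: L=echo, R=india=BASE -> take LEFT -> echo
i=1: L=foxtrot R=foxtrot -> agree -> foxtrot
i=2: L=echo=BASE, R=foxtrot -> take RIGHT -> foxtrot
Index 1 -> foxtrot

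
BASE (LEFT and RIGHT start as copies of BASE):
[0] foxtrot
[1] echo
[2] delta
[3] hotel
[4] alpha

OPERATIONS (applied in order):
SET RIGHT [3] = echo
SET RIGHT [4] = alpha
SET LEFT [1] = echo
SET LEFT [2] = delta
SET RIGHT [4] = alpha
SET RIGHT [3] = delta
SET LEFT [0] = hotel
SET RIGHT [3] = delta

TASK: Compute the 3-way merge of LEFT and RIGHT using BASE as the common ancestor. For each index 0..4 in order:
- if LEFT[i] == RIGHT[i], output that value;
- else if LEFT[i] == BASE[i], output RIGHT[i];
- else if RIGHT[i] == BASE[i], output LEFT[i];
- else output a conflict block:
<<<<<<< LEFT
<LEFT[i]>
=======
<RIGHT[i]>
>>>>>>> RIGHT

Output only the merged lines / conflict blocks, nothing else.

Final LEFT:  [hotel, echo, delta, hotel, alpha]
Final RIGHT: [foxtrot, echo, delta, delta, alpha]
i=0: L=hotel, R=foxtrot=BASE -> take LEFT -> hotel
i=1: L=echo R=echo -> agree -> echo
i=2: L=delta R=delta -> agree -> delta
i=3: L=hotel=BASE, R=delta -> take RIGHT -> delta
i=4: L=alpha R=alpha -> agree -> alpha

Answer: hotel
echo
delta
delta
alpha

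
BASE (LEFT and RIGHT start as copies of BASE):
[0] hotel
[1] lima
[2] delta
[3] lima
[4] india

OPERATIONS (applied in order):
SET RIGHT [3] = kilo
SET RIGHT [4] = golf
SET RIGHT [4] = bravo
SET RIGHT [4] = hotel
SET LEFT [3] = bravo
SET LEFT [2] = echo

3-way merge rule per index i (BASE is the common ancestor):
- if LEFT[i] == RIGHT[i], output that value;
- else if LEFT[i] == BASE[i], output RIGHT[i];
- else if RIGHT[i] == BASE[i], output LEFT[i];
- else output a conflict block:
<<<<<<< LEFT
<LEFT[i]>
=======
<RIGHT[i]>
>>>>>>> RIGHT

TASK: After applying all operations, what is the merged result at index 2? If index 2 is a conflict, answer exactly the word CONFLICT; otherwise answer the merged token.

Final LEFT:  [hotel, lima, echo, bravo, india]
Final RIGHT: [hotel, lima, delta, kilo, hotel]
i=0: L=hotel R=hotel -> agree -> hotel
i=1: L=lima R=lima -> agree -> lima
i=2: L=echo, R=delta=BASE -> take LEFT -> echo
i=3: BASE=lima L=bravo R=kilo all differ -> CONFLICT
i=4: L=india=BASE, R=hotel -> take RIGHT -> hotel
Index 2 -> echo

Answer: echo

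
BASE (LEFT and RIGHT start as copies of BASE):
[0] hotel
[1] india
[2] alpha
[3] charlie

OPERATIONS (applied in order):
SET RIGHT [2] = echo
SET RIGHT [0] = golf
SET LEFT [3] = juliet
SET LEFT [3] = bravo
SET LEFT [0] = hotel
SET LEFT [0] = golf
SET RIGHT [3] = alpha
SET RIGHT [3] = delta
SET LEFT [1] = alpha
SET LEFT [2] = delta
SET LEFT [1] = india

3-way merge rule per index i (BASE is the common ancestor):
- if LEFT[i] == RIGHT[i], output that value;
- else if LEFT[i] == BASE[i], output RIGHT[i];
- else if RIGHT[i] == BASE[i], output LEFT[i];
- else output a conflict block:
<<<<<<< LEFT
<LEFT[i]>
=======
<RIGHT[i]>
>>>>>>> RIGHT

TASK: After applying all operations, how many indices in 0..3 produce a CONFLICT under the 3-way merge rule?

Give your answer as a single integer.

Answer: 2

Derivation:
Final LEFT:  [golf, india, delta, bravo]
Final RIGHT: [golf, india, echo, delta]
i=0: L=golf R=golf -> agree -> golf
i=1: L=india R=india -> agree -> india
i=2: BASE=alpha L=delta R=echo all differ -> CONFLICT
i=3: BASE=charlie L=bravo R=delta all differ -> CONFLICT
Conflict count: 2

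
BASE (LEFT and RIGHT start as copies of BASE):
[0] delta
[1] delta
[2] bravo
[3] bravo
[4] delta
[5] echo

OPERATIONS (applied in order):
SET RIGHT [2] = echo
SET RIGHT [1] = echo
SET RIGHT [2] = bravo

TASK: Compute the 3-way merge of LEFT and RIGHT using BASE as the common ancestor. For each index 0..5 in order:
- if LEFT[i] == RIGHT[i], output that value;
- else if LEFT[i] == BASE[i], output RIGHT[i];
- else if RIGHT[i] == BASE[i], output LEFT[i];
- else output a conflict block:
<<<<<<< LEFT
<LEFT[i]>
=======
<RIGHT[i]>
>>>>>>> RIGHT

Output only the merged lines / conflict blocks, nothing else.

Final LEFT:  [delta, delta, bravo, bravo, delta, echo]
Final RIGHT: [delta, echo, bravo, bravo, delta, echo]
i=0: L=delta R=delta -> agree -> delta
i=1: L=delta=BASE, R=echo -> take RIGHT -> echo
i=2: L=bravo R=bravo -> agree -> bravo
i=3: L=bravo R=bravo -> agree -> bravo
i=4: L=delta R=delta -> agree -> delta
i=5: L=echo R=echo -> agree -> echo

Answer: delta
echo
bravo
bravo
delta
echo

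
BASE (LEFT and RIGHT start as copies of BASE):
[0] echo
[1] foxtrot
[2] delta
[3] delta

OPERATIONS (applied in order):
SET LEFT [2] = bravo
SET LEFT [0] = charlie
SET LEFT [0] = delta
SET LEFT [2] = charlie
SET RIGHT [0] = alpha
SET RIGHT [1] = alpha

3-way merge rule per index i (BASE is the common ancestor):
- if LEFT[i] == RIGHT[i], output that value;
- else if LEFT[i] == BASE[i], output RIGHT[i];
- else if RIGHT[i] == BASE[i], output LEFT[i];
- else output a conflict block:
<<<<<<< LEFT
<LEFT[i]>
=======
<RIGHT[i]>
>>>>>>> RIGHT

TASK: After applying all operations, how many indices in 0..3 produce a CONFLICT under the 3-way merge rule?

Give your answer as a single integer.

Final LEFT:  [delta, foxtrot, charlie, delta]
Final RIGHT: [alpha, alpha, delta, delta]
i=0: BASE=echo L=delta R=alpha all differ -> CONFLICT
i=1: L=foxtrot=BASE, R=alpha -> take RIGHT -> alpha
i=2: L=charlie, R=delta=BASE -> take LEFT -> charlie
i=3: L=delta R=delta -> agree -> delta
Conflict count: 1

Answer: 1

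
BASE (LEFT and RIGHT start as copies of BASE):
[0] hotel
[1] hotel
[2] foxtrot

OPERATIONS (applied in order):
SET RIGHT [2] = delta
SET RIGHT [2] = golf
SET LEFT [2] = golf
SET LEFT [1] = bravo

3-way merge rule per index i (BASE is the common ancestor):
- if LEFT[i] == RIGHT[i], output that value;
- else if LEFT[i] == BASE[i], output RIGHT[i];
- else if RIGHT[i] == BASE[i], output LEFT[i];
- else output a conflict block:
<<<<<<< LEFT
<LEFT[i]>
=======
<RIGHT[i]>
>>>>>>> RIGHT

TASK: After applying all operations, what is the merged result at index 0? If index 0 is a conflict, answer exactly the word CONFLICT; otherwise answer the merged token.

Answer: hotel

Derivation:
Final LEFT:  [hotel, bravo, golf]
Final RIGHT: [hotel, hotel, golf]
i=0: L=hotel R=hotel -> agree -> hotel
i=1: L=bravo, R=hotel=BASE -> take LEFT -> bravo
i=2: L=golf R=golf -> agree -> golf
Index 0 -> hotel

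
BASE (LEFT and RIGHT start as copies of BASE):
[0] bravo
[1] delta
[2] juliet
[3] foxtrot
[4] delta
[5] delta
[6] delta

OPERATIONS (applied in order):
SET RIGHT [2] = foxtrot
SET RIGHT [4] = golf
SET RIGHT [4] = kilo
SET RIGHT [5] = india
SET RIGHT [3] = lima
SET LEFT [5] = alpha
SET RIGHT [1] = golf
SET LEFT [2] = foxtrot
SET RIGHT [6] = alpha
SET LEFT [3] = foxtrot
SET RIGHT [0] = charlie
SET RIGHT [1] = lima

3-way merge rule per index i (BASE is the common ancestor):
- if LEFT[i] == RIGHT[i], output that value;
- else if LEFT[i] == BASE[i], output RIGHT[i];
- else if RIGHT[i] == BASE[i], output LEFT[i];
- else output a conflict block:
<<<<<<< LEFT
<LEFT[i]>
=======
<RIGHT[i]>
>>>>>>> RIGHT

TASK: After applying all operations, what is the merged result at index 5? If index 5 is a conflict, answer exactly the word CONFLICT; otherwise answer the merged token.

Final LEFT:  [bravo, delta, foxtrot, foxtrot, delta, alpha, delta]
Final RIGHT: [charlie, lima, foxtrot, lima, kilo, india, alpha]
i=0: L=bravo=BASE, R=charlie -> take RIGHT -> charlie
i=1: L=delta=BASE, R=lima -> take RIGHT -> lima
i=2: L=foxtrot R=foxtrot -> agree -> foxtrot
i=3: L=foxtrot=BASE, R=lima -> take RIGHT -> lima
i=4: L=delta=BASE, R=kilo -> take RIGHT -> kilo
i=5: BASE=delta L=alpha R=india all differ -> CONFLICT
i=6: L=delta=BASE, R=alpha -> take RIGHT -> alpha
Index 5 -> CONFLICT

Answer: CONFLICT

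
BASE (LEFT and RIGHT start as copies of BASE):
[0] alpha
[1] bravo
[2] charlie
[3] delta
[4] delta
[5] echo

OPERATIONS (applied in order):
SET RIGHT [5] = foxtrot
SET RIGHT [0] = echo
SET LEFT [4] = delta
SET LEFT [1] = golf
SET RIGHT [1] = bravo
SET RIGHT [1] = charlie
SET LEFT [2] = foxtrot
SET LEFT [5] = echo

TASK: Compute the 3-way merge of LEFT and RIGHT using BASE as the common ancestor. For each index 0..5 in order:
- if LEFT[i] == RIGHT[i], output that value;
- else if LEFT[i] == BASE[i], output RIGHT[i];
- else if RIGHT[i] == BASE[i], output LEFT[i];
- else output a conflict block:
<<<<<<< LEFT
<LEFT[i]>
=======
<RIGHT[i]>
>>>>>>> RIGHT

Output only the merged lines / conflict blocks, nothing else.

Final LEFT:  [alpha, golf, foxtrot, delta, delta, echo]
Final RIGHT: [echo, charlie, charlie, delta, delta, foxtrot]
i=0: L=alpha=BASE, R=echo -> take RIGHT -> echo
i=1: BASE=bravo L=golf R=charlie all differ -> CONFLICT
i=2: L=foxtrot, R=charlie=BASE -> take LEFT -> foxtrot
i=3: L=delta R=delta -> agree -> delta
i=4: L=delta R=delta -> agree -> delta
i=5: L=echo=BASE, R=foxtrot -> take RIGHT -> foxtrot

Answer: echo
<<<<<<< LEFT
golf
=======
charlie
>>>>>>> RIGHT
foxtrot
delta
delta
foxtrot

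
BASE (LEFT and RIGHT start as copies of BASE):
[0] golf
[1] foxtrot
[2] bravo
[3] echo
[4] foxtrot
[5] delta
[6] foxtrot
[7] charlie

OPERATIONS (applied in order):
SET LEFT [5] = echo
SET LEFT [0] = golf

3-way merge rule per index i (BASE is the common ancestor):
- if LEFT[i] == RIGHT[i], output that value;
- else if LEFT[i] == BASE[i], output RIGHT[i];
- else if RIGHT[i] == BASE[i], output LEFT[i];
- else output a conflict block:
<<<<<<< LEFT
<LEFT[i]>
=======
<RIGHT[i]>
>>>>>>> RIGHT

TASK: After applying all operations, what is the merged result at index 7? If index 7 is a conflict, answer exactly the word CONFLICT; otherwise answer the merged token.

Answer: charlie

Derivation:
Final LEFT:  [golf, foxtrot, bravo, echo, foxtrot, echo, foxtrot, charlie]
Final RIGHT: [golf, foxtrot, bravo, echo, foxtrot, delta, foxtrot, charlie]
i=0: L=golf R=golf -> agree -> golf
i=1: L=foxtrot R=foxtrot -> agree -> foxtrot
i=2: L=bravo R=bravo -> agree -> bravo
i=3: L=echo R=echo -> agree -> echo
i=4: L=foxtrot R=foxtrot -> agree -> foxtrot
i=5: L=echo, R=delta=BASE -> take LEFT -> echo
i=6: L=foxtrot R=foxtrot -> agree -> foxtrot
i=7: L=charlie R=charlie -> agree -> charlie
Index 7 -> charlie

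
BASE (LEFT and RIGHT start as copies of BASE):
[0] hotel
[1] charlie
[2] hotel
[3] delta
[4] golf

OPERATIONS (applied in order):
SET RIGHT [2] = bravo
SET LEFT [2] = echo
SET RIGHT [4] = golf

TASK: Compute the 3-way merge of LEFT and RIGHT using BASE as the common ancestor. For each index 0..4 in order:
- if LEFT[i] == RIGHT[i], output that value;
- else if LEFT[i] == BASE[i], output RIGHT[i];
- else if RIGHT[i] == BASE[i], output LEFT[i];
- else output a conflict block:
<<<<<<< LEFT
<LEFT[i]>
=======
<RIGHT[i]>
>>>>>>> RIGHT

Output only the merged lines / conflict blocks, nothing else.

Final LEFT:  [hotel, charlie, echo, delta, golf]
Final RIGHT: [hotel, charlie, bravo, delta, golf]
i=0: L=hotel R=hotel -> agree -> hotel
i=1: L=charlie R=charlie -> agree -> charlie
i=2: BASE=hotel L=echo R=bravo all differ -> CONFLICT
i=3: L=delta R=delta -> agree -> delta
i=4: L=golf R=golf -> agree -> golf

Answer: hotel
charlie
<<<<<<< LEFT
echo
=======
bravo
>>>>>>> RIGHT
delta
golf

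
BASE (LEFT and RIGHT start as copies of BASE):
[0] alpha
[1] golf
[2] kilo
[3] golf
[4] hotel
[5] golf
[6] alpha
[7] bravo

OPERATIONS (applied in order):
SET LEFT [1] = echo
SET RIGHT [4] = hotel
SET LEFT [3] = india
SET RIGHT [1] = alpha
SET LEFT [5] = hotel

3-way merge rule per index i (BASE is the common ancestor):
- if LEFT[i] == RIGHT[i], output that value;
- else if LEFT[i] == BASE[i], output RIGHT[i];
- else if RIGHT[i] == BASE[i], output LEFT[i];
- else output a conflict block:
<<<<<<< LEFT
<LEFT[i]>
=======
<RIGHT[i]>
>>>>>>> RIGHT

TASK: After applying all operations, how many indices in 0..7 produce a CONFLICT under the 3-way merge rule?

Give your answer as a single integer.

Final LEFT:  [alpha, echo, kilo, india, hotel, hotel, alpha, bravo]
Final RIGHT: [alpha, alpha, kilo, golf, hotel, golf, alpha, bravo]
i=0: L=alpha R=alpha -> agree -> alpha
i=1: BASE=golf L=echo R=alpha all differ -> CONFLICT
i=2: L=kilo R=kilo -> agree -> kilo
i=3: L=india, R=golf=BASE -> take LEFT -> india
i=4: L=hotel R=hotel -> agree -> hotel
i=5: L=hotel, R=golf=BASE -> take LEFT -> hotel
i=6: L=alpha R=alpha -> agree -> alpha
i=7: L=bravo R=bravo -> agree -> bravo
Conflict count: 1

Answer: 1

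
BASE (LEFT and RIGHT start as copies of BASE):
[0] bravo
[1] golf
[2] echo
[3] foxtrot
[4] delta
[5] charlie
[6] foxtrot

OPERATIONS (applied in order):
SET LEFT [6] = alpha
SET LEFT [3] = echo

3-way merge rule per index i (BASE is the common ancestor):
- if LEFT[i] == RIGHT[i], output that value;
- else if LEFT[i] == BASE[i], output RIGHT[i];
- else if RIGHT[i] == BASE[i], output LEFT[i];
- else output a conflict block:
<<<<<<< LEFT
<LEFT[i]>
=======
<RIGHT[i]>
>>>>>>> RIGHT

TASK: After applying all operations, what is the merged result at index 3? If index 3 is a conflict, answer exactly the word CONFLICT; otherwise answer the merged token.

Final LEFT:  [bravo, golf, echo, echo, delta, charlie, alpha]
Final RIGHT: [bravo, golf, echo, foxtrot, delta, charlie, foxtrot]
i=0: L=bravo R=bravo -> agree -> bravo
i=1: L=golf R=golf -> agree -> golf
i=2: L=echo R=echo -> agree -> echo
i=3: L=echo, R=foxtrot=BASE -> take LEFT -> echo
i=4: L=delta R=delta -> agree -> delta
i=5: L=charlie R=charlie -> agree -> charlie
i=6: L=alpha, R=foxtrot=BASE -> take LEFT -> alpha
Index 3 -> echo

Answer: echo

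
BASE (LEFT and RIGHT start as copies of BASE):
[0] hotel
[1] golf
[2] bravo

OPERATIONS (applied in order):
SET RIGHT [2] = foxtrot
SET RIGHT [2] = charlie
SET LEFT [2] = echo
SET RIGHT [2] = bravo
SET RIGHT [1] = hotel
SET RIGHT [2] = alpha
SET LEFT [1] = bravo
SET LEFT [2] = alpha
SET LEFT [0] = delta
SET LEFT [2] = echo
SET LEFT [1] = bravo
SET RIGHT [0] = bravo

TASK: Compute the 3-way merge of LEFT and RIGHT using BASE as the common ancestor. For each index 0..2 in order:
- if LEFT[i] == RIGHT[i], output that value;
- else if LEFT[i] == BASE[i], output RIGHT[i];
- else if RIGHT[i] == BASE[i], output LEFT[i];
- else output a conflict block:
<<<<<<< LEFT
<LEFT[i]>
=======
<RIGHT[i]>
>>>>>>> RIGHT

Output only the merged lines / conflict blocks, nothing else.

Answer: <<<<<<< LEFT
delta
=======
bravo
>>>>>>> RIGHT
<<<<<<< LEFT
bravo
=======
hotel
>>>>>>> RIGHT
<<<<<<< LEFT
echo
=======
alpha
>>>>>>> RIGHT

Derivation:
Final LEFT:  [delta, bravo, echo]
Final RIGHT: [bravo, hotel, alpha]
i=0: BASE=hotel L=delta R=bravo all differ -> CONFLICT
i=1: BASE=golf L=bravo R=hotel all differ -> CONFLICT
i=2: BASE=bravo L=echo R=alpha all differ -> CONFLICT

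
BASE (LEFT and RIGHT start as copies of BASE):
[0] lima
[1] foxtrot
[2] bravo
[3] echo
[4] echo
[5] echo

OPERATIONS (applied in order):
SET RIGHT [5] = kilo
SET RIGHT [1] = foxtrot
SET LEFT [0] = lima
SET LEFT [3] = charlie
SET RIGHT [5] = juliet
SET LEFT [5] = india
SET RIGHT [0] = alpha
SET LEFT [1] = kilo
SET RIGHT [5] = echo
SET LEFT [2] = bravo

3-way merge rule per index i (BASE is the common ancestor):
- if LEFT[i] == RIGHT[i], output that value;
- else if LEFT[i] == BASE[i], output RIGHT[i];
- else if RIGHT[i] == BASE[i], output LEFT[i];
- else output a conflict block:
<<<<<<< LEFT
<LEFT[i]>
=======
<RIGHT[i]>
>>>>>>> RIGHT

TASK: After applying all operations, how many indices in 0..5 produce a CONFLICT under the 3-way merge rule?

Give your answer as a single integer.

Answer: 0

Derivation:
Final LEFT:  [lima, kilo, bravo, charlie, echo, india]
Final RIGHT: [alpha, foxtrot, bravo, echo, echo, echo]
i=0: L=lima=BASE, R=alpha -> take RIGHT -> alpha
i=1: L=kilo, R=foxtrot=BASE -> take LEFT -> kilo
i=2: L=bravo R=bravo -> agree -> bravo
i=3: L=charlie, R=echo=BASE -> take LEFT -> charlie
i=4: L=echo R=echo -> agree -> echo
i=5: L=india, R=echo=BASE -> take LEFT -> india
Conflict count: 0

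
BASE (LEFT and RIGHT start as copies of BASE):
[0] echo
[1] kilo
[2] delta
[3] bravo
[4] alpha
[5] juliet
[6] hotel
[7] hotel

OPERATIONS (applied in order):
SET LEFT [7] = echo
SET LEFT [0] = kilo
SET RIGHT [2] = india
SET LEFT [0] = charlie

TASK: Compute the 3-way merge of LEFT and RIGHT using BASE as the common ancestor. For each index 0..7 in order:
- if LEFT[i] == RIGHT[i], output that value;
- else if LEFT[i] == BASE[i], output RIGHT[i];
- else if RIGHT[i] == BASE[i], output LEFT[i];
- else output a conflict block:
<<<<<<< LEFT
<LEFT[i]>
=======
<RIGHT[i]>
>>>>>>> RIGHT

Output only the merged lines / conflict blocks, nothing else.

Final LEFT:  [charlie, kilo, delta, bravo, alpha, juliet, hotel, echo]
Final RIGHT: [echo, kilo, india, bravo, alpha, juliet, hotel, hotel]
i=0: L=charlie, R=echo=BASE -> take LEFT -> charlie
i=1: L=kilo R=kilo -> agree -> kilo
i=2: L=delta=BASE, R=india -> take RIGHT -> india
i=3: L=bravo R=bravo -> agree -> bravo
i=4: L=alpha R=alpha -> agree -> alpha
i=5: L=juliet R=juliet -> agree -> juliet
i=6: L=hotel R=hotel -> agree -> hotel
i=7: L=echo, R=hotel=BASE -> take LEFT -> echo

Answer: charlie
kilo
india
bravo
alpha
juliet
hotel
echo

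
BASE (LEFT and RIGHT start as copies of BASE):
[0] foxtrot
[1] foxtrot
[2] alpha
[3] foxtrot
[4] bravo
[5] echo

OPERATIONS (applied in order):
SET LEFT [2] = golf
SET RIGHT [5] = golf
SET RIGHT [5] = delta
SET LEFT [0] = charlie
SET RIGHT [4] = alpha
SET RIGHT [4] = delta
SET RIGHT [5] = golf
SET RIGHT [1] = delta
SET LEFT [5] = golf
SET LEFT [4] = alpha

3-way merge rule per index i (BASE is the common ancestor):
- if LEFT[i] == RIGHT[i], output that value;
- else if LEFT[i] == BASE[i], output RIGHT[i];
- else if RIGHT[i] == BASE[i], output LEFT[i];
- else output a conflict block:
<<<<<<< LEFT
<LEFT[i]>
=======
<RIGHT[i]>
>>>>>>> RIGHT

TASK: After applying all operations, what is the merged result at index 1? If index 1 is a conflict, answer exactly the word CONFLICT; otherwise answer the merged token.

Answer: delta

Derivation:
Final LEFT:  [charlie, foxtrot, golf, foxtrot, alpha, golf]
Final RIGHT: [foxtrot, delta, alpha, foxtrot, delta, golf]
i=0: L=charlie, R=foxtrot=BASE -> take LEFT -> charlie
i=1: L=foxtrot=BASE, R=delta -> take RIGHT -> delta
i=2: L=golf, R=alpha=BASE -> take LEFT -> golf
i=3: L=foxtrot R=foxtrot -> agree -> foxtrot
i=4: BASE=bravo L=alpha R=delta all differ -> CONFLICT
i=5: L=golf R=golf -> agree -> golf
Index 1 -> delta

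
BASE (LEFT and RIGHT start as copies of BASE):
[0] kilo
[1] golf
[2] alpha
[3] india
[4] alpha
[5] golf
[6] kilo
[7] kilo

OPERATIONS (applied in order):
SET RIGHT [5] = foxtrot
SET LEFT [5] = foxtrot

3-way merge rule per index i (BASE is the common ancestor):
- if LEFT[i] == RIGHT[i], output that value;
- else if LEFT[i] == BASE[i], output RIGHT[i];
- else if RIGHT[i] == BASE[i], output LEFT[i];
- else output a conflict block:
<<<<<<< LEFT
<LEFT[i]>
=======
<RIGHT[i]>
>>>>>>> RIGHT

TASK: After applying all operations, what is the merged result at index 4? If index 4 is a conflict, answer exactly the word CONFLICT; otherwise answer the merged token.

Final LEFT:  [kilo, golf, alpha, india, alpha, foxtrot, kilo, kilo]
Final RIGHT: [kilo, golf, alpha, india, alpha, foxtrot, kilo, kilo]
i=0: L=kilo R=kilo -> agree -> kilo
i=1: L=golf R=golf -> agree -> golf
i=2: L=alpha R=alpha -> agree -> alpha
i=3: L=india R=india -> agree -> india
i=4: L=alpha R=alpha -> agree -> alpha
i=5: L=foxtrot R=foxtrot -> agree -> foxtrot
i=6: L=kilo R=kilo -> agree -> kilo
i=7: L=kilo R=kilo -> agree -> kilo
Index 4 -> alpha

Answer: alpha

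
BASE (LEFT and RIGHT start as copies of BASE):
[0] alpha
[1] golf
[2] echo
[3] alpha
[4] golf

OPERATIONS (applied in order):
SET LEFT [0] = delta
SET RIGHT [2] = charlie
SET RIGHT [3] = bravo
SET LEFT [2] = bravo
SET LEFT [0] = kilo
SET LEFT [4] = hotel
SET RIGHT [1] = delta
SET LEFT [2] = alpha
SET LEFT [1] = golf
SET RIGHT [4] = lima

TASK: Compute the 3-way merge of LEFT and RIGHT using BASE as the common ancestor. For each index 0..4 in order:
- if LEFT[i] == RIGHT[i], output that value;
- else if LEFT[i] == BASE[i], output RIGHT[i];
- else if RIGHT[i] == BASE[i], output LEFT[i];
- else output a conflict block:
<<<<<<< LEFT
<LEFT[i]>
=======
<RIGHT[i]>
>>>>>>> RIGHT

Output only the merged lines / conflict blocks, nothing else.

Final LEFT:  [kilo, golf, alpha, alpha, hotel]
Final RIGHT: [alpha, delta, charlie, bravo, lima]
i=0: L=kilo, R=alpha=BASE -> take LEFT -> kilo
i=1: L=golf=BASE, R=delta -> take RIGHT -> delta
i=2: BASE=echo L=alpha R=charlie all differ -> CONFLICT
i=3: L=alpha=BASE, R=bravo -> take RIGHT -> bravo
i=4: BASE=golf L=hotel R=lima all differ -> CONFLICT

Answer: kilo
delta
<<<<<<< LEFT
alpha
=======
charlie
>>>>>>> RIGHT
bravo
<<<<<<< LEFT
hotel
=======
lima
>>>>>>> RIGHT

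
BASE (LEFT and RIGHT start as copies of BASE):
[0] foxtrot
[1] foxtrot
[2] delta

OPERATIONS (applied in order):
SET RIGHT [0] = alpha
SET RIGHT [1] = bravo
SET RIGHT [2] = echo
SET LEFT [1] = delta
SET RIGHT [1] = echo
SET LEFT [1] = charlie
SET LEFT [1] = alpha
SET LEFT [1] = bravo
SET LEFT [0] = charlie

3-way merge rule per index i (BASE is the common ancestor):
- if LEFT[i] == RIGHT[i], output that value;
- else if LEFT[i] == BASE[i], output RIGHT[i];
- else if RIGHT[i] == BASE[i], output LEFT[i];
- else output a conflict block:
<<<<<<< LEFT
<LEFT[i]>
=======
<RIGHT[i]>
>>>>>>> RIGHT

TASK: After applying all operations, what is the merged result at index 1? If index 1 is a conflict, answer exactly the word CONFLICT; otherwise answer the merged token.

Answer: CONFLICT

Derivation:
Final LEFT:  [charlie, bravo, delta]
Final RIGHT: [alpha, echo, echo]
i=0: BASE=foxtrot L=charlie R=alpha all differ -> CONFLICT
i=1: BASE=foxtrot L=bravo R=echo all differ -> CONFLICT
i=2: L=delta=BASE, R=echo -> take RIGHT -> echo
Index 1 -> CONFLICT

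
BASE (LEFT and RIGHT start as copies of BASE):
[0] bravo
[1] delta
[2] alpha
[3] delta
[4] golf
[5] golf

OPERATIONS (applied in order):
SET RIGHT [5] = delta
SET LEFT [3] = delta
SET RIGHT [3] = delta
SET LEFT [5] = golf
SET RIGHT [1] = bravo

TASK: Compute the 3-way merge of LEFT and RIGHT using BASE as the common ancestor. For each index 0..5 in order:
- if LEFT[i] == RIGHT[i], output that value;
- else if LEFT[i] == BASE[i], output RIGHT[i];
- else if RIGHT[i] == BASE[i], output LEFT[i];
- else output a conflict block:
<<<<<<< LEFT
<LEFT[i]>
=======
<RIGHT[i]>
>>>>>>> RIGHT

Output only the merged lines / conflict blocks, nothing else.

Answer: bravo
bravo
alpha
delta
golf
delta

Derivation:
Final LEFT:  [bravo, delta, alpha, delta, golf, golf]
Final RIGHT: [bravo, bravo, alpha, delta, golf, delta]
i=0: L=bravo R=bravo -> agree -> bravo
i=1: L=delta=BASE, R=bravo -> take RIGHT -> bravo
i=2: L=alpha R=alpha -> agree -> alpha
i=3: L=delta R=delta -> agree -> delta
i=4: L=golf R=golf -> agree -> golf
i=5: L=golf=BASE, R=delta -> take RIGHT -> delta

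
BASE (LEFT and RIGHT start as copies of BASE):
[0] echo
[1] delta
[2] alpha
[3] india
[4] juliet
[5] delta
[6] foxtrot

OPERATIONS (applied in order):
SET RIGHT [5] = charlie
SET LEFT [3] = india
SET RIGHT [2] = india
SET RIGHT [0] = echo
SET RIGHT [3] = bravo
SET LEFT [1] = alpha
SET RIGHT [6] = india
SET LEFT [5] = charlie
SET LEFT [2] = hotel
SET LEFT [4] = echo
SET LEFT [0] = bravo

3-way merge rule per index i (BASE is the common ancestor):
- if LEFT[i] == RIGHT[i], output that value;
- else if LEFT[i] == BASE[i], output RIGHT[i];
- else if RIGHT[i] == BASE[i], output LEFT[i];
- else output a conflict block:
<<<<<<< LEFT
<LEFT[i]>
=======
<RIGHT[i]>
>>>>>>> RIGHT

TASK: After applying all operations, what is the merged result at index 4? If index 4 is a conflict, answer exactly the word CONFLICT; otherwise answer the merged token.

Answer: echo

Derivation:
Final LEFT:  [bravo, alpha, hotel, india, echo, charlie, foxtrot]
Final RIGHT: [echo, delta, india, bravo, juliet, charlie, india]
i=0: L=bravo, R=echo=BASE -> take LEFT -> bravo
i=1: L=alpha, R=delta=BASE -> take LEFT -> alpha
i=2: BASE=alpha L=hotel R=india all differ -> CONFLICT
i=3: L=india=BASE, R=bravo -> take RIGHT -> bravo
i=4: L=echo, R=juliet=BASE -> take LEFT -> echo
i=5: L=charlie R=charlie -> agree -> charlie
i=6: L=foxtrot=BASE, R=india -> take RIGHT -> india
Index 4 -> echo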